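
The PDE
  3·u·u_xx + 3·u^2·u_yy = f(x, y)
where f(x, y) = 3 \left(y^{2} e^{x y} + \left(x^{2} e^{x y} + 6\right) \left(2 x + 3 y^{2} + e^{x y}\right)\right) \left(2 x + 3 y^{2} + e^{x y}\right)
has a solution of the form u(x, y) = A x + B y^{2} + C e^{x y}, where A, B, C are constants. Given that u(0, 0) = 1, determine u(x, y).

Answer: u(x, y) = 2 x + 3 y^{2} + e^{x y}

Derivation:
Substitute the ansatz u = A x + B y^{2} + C e^{x y} into the left-hand side.
Derivatives of the ansatz:
  u_xx = C y^{2} e^{x y}
  u_yy = 2 B + C x^{2} e^{x y}
Term by term:
  3·u·u_xx = 3 A C x y^{2} e^{x y} + 3 B C y^{4} e^{x y} + 3 C^{2} y^{2} e^{2 x y}
  3·u^2·u_yy = 6 A^{2} B x^{2} + 3 A^{2} C x^{4} e^{x y} + 12 A B^{2} x y^{2} + 6 A B C x^{3} y^{2} e^{x y} + 12 A B C x e^{x y} + 6 A C^{2} x^{3} e^{2 x y} + 6 B^{3} y^{4} + 3 B^{2} C x^{2} y^{4} e^{x y} + 12 B^{2} C y^{2} e^{x y} + 6 B C^{2} x^{2} y^{2} e^{2 x y} + 6 B C^{2} e^{2 x y} + 3 C^{3} x^{2} e^{3 x y}
So the left-hand side equals
  6 A^{2} B x^{2} + 3 A^{2} C x^{4} e^{x y} + 12 A B^{2} x y^{2} + 6 A B C x^{3} y^{2} e^{x y} + 12 A B C x e^{x y} + 6 A C^{2} x^{3} e^{2 x y} + 3 A C x y^{2} e^{x y} + 6 B^{3} y^{4} + 3 B^{2} C x^{2} y^{4} e^{x y} + 12 B^{2} C y^{2} e^{x y} + 6 B C^{2} x^{2} y^{2} e^{2 x y} + 6 B C^{2} e^{2 x y} + 3 B C y^{4} e^{x y} + 3 C^{3} x^{2} e^{3 x y} + 3 C^{2} y^{2} e^{2 x y}
This must equal f(x, y) identically; expanded, f = 12 x^{4} e^{x y} + 36 x^{3} y^{2} e^{x y} + 12 x^{3} e^{2 x y} + 27 x^{2} y^{4} e^{x y} + 18 x^{2} y^{2} e^{2 x y} + 3 x^{2} e^{3 x y} + 72 x^{2} + 6 x y^{2} e^{x y} + 216 x y^{2} + 72 x e^{x y} + 9 y^{4} e^{x y} + 162 y^{4} + 3 y^{2} e^{2 x y} + 108 y^{2} e^{x y} + 18 e^{2 x y}.
Matching coefficients of the independent functions:
(each divided by its leading coefficient; functions giving the same equation are listed together)
  [x^{2}]:  A^{2} B - 12 = 0
  [y^{4}]:  B^{3} - 27 = 0
  [x y^{2}]:  A B^{2} - 18 = 0
  [x e^{x y}, x^{3} y^{2} e^{x y}]:  A B C - 6 = 0
  [x^{2} e^{3 x y}]:  C^{3} - 1 = 0
  [x^{3} e^{2 x y}]:  A C^{2} - 2 = 0
  [x^{4} e^{x y}]:  A^{2} C - 4 = 0
  [y^{2} e^{x y}, x^{2} y^{4} e^{x y}]:  B^{2} C - 9 = 0
  [y^{2} e^{2 x y}]:  C^{2} - 1 = 0
  [y^{4} e^{x y}]:  B C - 3 = 0
  [x y^{2} e^{x y}]:  A C - 2 = 0
  [x^{2} y^{2} e^{2 x y}, e^{2 x y}]:  B C^{2} - 3 = 0
Solving: A = 2, B = 3, C = 1.
Check against the point condition:
  u(0, 0) = 1  ⟹  C = 1  ✓
Hence u(x, y) = 2 x + 3 y^{2} + e^{x y}.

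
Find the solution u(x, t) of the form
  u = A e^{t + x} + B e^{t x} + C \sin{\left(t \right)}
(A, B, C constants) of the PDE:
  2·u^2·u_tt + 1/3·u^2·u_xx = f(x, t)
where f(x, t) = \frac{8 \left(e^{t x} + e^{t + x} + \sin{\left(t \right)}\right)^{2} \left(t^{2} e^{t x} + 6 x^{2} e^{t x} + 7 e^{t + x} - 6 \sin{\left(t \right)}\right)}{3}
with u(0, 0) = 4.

Answer: u(x, t) = 2 e^{t x} + 2 e^{t + x} + 2 \sin{\left(t \right)}

Derivation:
Substitute the ansatz u = A e^{t + x} + B e^{t x} + C \sin{\left(t \right)} into the left-hand side.
Derivatives of the ansatz:
  u_tt = A e^{t} e^{x} + B x^{2} e^{t x} - C \sin{\left(t \right)}
  u_xx = A e^{t} e^{x} + B t^{2} e^{t x}
Term by term:
  2·u^2·u_tt = 2 A^{3} e^{3 t} e^{3 x} + 2 A^{2} B x^{2} e^{2 t} e^{2 x} e^{t x} + 4 A^{2} B e^{2 t} e^{2 x} e^{t x} + 2 A^{2} C e^{2 t} e^{2 x} \sin{\left(t \right)} + 4 A B^{2} x^{2} e^{t} e^{x} e^{2 t x} + 2 A B^{2} e^{t} e^{x} e^{2 t x} + 4 A B C x^{2} e^{t} e^{x} e^{t x} \sin{\left(t \right)} - 2 A C^{2} e^{t} e^{x} \sin^{2}{\left(t \right)} + 2 B^{3} x^{2} e^{3 t x} + 4 B^{2} C x^{2} e^{2 t x} \sin{\left(t \right)} - 2 B^{2} C e^{2 t x} \sin{\left(t \right)} + 2 B C^{2} x^{2} e^{t x} \sin^{2}{\left(t \right)} - 4 B C^{2} e^{t x} \sin^{2}{\left(t \right)} - 2 C^{3} \sin^{3}{\left(t \right)}
  1/3·u^2·u_xx = \frac{A^{3} e^{3 t} e^{3 x}}{3} + \frac{A^{2} B t^{2} e^{2 t} e^{2 x} e^{t x}}{3} + \frac{2 A^{2} B e^{2 t} e^{2 x} e^{t x}}{3} + \frac{2 A^{2} C e^{2 t} e^{2 x} \sin{\left(t \right)}}{3} + \frac{2 A B^{2} t^{2} e^{t} e^{x} e^{2 t x}}{3} + \frac{A B^{2} e^{t} e^{x} e^{2 t x}}{3} + \frac{2 A B C t^{2} e^{t} e^{x} e^{t x} \sin{\left(t \right)}}{3} + \frac{2 A B C e^{t} e^{x} e^{t x} \sin{\left(t \right)}}{3} + \frac{A C^{2} e^{t} e^{x} \sin^{2}{\left(t \right)}}{3} + \frac{B^{3} t^{2} e^{3 t x}}{3} + \frac{2 B^{2} C t^{2} e^{2 t x} \sin{\left(t \right)}}{3} + \frac{B C^{2} t^{2} e^{t x} \sin^{2}{\left(t \right)}}{3}
So the left-hand side equals
  \frac{7 A^{3} e^{3 t} e^{3 x}}{3} + \frac{A^{2} B t^{2} e^{2 t} e^{2 x} e^{t x}}{3} + 2 A^{2} B x^{2} e^{2 t} e^{2 x} e^{t x} + \frac{14 A^{2} B e^{2 t} e^{2 x} e^{t x}}{3} + \frac{8 A^{2} C e^{2 t} e^{2 x} \sin{\left(t \right)}}{3} + \frac{2 A B^{2} t^{2} e^{t} e^{x} e^{2 t x}}{3} + 4 A B^{2} x^{2} e^{t} e^{x} e^{2 t x} + \frac{7 A B^{2} e^{t} e^{x} e^{2 t x}}{3} + \frac{2 A B C t^{2} e^{t} e^{x} e^{t x} \sin{\left(t \right)}}{3} + 4 A B C x^{2} e^{t} e^{x} e^{t x} \sin{\left(t \right)} + \frac{2 A B C e^{t} e^{x} e^{t x} \sin{\left(t \right)}}{3} - \frac{5 A C^{2} e^{t} e^{x} \sin^{2}{\left(t \right)}}{3} + \frac{B^{3} t^{2} e^{3 t x}}{3} + 2 B^{3} x^{2} e^{3 t x} + \frac{2 B^{2} C t^{2} e^{2 t x} \sin{\left(t \right)}}{3} + 4 B^{2} C x^{2} e^{2 t x} \sin{\left(t \right)} - 2 B^{2} C e^{2 t x} \sin{\left(t \right)} + \frac{B C^{2} t^{2} e^{t x} \sin^{2}{\left(t \right)}}{3} + 2 B C^{2} x^{2} e^{t x} \sin^{2}{\left(t \right)} - 4 B C^{2} e^{t x} \sin^{2}{\left(t \right)} - 2 C^{3} \sin^{3}{\left(t \right)}
This must equal f(x, t) identically; expanded, f = \frac{8 t^{2} e^{2 t} e^{2 x} e^{t x}}{3} + \frac{16 t^{2} e^{t} e^{x} e^{2 t x}}{3} + \frac{16 t^{2} e^{t} e^{x} e^{t x} \sin{\left(t \right)}}{3} + \frac{8 t^{2} e^{3 t x}}{3} + \frac{16 t^{2} e^{2 t x} \sin{\left(t \right)}}{3} + \frac{8 t^{2} e^{t x} \sin^{2}{\left(t \right)}}{3} + 16 x^{2} e^{2 t} e^{2 x} e^{t x} + 32 x^{2} e^{t} e^{x} e^{2 t x} + 32 x^{2} e^{t} e^{x} e^{t x} \sin{\left(t \right)} + 16 x^{2} e^{3 t x} + 32 x^{2} e^{2 t x} \sin{\left(t \right)} + 16 x^{2} e^{t x} \sin^{2}{\left(t \right)} + \frac{56 e^{3 t} e^{3 x}}{3} + \frac{112 e^{2 t} e^{2 x} e^{t x}}{3} + \frac{64 e^{2 t} e^{2 x} \sin{\left(t \right)}}{3} + \frac{56 e^{t} e^{x} e^{2 t x}}{3} + \frac{16 e^{t} e^{x} e^{t x} \sin{\left(t \right)}}{3} - \frac{40 e^{t} e^{x} \sin^{2}{\left(t \right)}}{3} - 16 e^{2 t x} \sin{\left(t \right)} - 32 e^{t x} \sin^{2}{\left(t \right)} - 16 \sin^{3}{\left(t \right)}.
Matching coefficients of the independent functions:
(each divided by its leading coefficient; functions giving the same equation are listed together)
  [t^{2} e^{3 t x}, x^{2} e^{3 t x}]:  B^{3} - 8 = 0
  [e^{3 t} e^{3 x}]:  A^{3} - 8 = 0
  [e^{t x} \sin^{2}{\left(t \right)}, t^{2} e^{t x} \sin^{2}{\left(t \right)}, x^{2} e^{t x} \sin^{2}{\left(t \right)}]:  B C^{2} - 8 = 0
  [e^{2 t x} \sin{\left(t \right)}, t^{2} e^{2 t x} \sin{\left(t \right)}, x^{2} e^{2 t x} \sin{\left(t \right)}]:  B^{2} C - 8 = 0
  [e^{t} e^{x} e^{2 t x}, t^{2} e^{t} e^{x} e^{2 t x}, x^{2} e^{t} e^{x} e^{2 t x}]:  A B^{2} - 8 = 0
  [e^{t} e^{x} \sin^{2}{\left(t \right)}]:  A C^{2} - 8 = 0
  [e^{2 t} e^{2 x} e^{t x}, t^{2} e^{2 t} e^{2 x} e^{t x}, x^{2} e^{2 t} e^{2 x} e^{t x}]:  A^{2} B - 8 = 0
  [e^{2 t} e^{2 x} \sin{\left(t \right)}]:  A^{2} C - 8 = 0
  [e^{t} e^{x} e^{t x} \sin{\left(t \right)}, t^{2} e^{t} e^{x} e^{t x} \sin{\left(t \right)}, x^{2} e^{t} e^{x} e^{t x} \sin{\left(t \right)}]:  A B C - 8 = 0
  [\sin^{3}{\left(t \right)}]:  C^{3} - 8 = 0
Solving: A = 2, B = 2, C = 2.
Check against the point condition:
  u(0, 0) = 4  ⟹  A + B = 4  ✓
Hence u(x, t) = 2 e^{t x} + 2 e^{t + x} + 2 \sin{\left(t \right)}.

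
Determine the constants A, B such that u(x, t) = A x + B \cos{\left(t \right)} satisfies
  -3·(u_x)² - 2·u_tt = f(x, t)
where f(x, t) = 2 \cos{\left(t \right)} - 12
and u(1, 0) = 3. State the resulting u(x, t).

Answer: u(x, t) = 2 x + \cos{\left(t \right)}

Derivation:
Substitute the ansatz u = A x + B \cos{\left(t \right)} into the left-hand side.
Derivatives of the ansatz:
  u_x = A
  u_tt = - B \cos{\left(t \right)}
Term by term:
  -3·(u_x)² = - 3 A^{2}
  -2·u_tt = 2 B \cos{\left(t \right)}
So the left-hand side equals
  - 3 A^{2} + 2 B \cos{\left(t \right)}
This must equal f(x, t) = 2 \cos{\left(t \right)} - 12 identically.
Matching coefficients of the independent functions:
  [constant term]:  - 3 A^{2} = -12
  [\cos{\left(t \right)}]:  2 B = 2
These equations allow (A, B) = (-2, 1) or (2, 1).
Impose the point condition(s):
  u(1, 0) = 3  ⟹  A + B = 3
Only A = 2, B = 1 satisfies everything.
Hence u(x, t) = 2 x + \cos{\left(t \right)}.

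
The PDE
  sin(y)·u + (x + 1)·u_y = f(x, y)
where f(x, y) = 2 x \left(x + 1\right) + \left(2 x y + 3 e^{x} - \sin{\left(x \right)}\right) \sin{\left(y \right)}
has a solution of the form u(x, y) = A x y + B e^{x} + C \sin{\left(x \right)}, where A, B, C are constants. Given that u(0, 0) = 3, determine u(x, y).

Answer: u(x, y) = 2 x y + 3 e^{x} - \sin{\left(x \right)}

Derivation:
Substitute the ansatz u = A x y + B e^{x} + C \sin{\left(x \right)} into the left-hand side.
Derivatives of the ansatz:
  u_y = A x
Term by term:
  sin(y)·u = A x y \sin{\left(y \right)} + B e^{x} \sin{\left(y \right)} + C \sin{\left(x \right)} \sin{\left(y \right)}
  (x + 1)·u_y = A x^{2} + A x
So the left-hand side equals
  A x^{2} + A x y \sin{\left(y \right)} + A x + B e^{x} \sin{\left(y \right)} + C \sin{\left(x \right)} \sin{\left(y \right)}
This must equal f(x, y) identically; expanded, f = 2 x^{2} + 2 x y \sin{\left(y \right)} + 2 x + 3 e^{x} \sin{\left(y \right)} - \sin{\left(x \right)} \sin{\left(y \right)}.
Matching coefficients of the independent functions:
  [x, x^{2}, x y \sin{\left(y \right)}]:  A = 2
  [e^{x} \sin{\left(y \right)}]:  B = 3
  [\sin{\left(x \right)} \sin{\left(y \right)}]:  C = -1
Solving: A = 2, B = 3, C = -1.
Check against the point condition:
  u(0, 0) = 3  ⟹  B = 3  ✓
Hence u(x, y) = 2 x y + 3 e^{x} - \sin{\left(x \right)}.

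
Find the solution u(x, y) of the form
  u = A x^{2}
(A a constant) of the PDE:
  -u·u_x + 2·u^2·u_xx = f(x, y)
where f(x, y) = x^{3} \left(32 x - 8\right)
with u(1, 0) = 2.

Substitute the ansatz u = A x^{2} into the left-hand side.
Derivatives of the ansatz:
  u_x = 2 A x
  u_xx = 2 A
Term by term:
  -u·u_x = - 2 A^{2} x^{3}
  2·u^2·u_xx = 4 A^{3} x^{4}
So the left-hand side equals
  4 A^{3} x^{4} - 2 A^{2} x^{3}
This must equal f(x, y) identically; expanded, f = 32 x^{4} - 8 x^{3}.
Matching coefficients of the independent functions:
  [x^{3}]:  - 2 A^{2} = -8
  [x^{4}]:  4 A^{3} = 32
Solving: A = 2.
Check against the point condition:
  u(1, 0) = 2  ⟹  A = 2  ✓
Hence u(x, y) = 2 x^{2}.

Answer: u(x, y) = 2 x^{2}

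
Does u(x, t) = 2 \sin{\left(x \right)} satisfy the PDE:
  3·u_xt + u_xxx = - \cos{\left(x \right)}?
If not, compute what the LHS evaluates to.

Evaluate each term of the left-hand side for u = 2 \sin{\left(x \right)}.
Derivatives:
  u_xt = 0
  u_xxx = - 2 \cos{\left(x \right)}
Terms:
  3·u_xt = 0
  u_xxx = - 2 \cos{\left(x \right)}
Sum: LHS = - 2 \cos{\left(x \right)}
Given right-hand side: - \cos{\left(x \right)}. Difference LHS − RHS = - \cos{\left(x \right)} ≠ 0, so u is not a solution.

Answer: No, the LHS evaluates to - 2 \cos{\left(x \right)}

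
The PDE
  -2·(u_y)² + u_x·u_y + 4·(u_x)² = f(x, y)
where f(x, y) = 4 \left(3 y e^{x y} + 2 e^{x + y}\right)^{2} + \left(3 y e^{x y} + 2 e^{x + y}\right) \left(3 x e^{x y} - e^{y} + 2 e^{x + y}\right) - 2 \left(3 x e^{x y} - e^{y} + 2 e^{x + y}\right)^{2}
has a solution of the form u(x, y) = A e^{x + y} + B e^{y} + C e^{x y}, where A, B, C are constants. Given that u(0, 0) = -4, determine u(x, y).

Substitute the ansatz u = A e^{x + y} + B e^{y} + C e^{x y} into the left-hand side.
Derivatives of the ansatz:
  u_y = A e^{x} e^{y} + B e^{y} + C x e^{x y}
  u_x = A e^{x} e^{y} + C y e^{x y}
Term by term:
  -2·(u_y)² = - 2 A^{2} e^{2 x} e^{2 y} - 4 A B e^{x} e^{2 y} - 4 A C x e^{x} e^{y} e^{x y} - 2 B^{2} e^{2 y} - 4 B C x e^{y} e^{x y} - 2 C^{2} x^{2} e^{2 x y}
  u_x·u_y = A^{2} e^{2 x} e^{2 y} + A B e^{x} e^{2 y} + A C x e^{x} e^{y} e^{x y} + A C y e^{x} e^{y} e^{x y} + B C y e^{y} e^{x y} + C^{2} x y e^{2 x y}
  4·(u_x)² = 4 A^{2} e^{2 x} e^{2 y} + 8 A C y e^{x} e^{y} e^{x y} + 4 C^{2} y^{2} e^{2 x y}
So the left-hand side equals
  3 A^{2} e^{2 x} e^{2 y} - 3 A B e^{x} e^{2 y} - 3 A C x e^{x} e^{y} e^{x y} + 9 A C y e^{x} e^{y} e^{x y} - 2 B^{2} e^{2 y} - 4 B C x e^{y} e^{x y} + B C y e^{y} e^{x y} - 2 C^{2} x^{2} e^{2 x y} + C^{2} x y e^{2 x y} + 4 C^{2} y^{2} e^{2 x y}
This must equal f(x, y) identically; expanded, f = - 18 x^{2} e^{2 x y} + 9 x y e^{2 x y} - 18 x e^{x} e^{y} e^{x y} + 12 x e^{y} e^{x y} + 36 y^{2} e^{2 x y} + 54 y e^{x} e^{y} e^{x y} - 3 y e^{y} e^{x y} + 12 e^{2 x} e^{2 y} + 6 e^{x} e^{2 y} - 2 e^{2 y}.
Matching coefficients of the independent functions:
  [x^{2} e^{2 x y}]:  - 2 C^{2} = -18
  [y^{2} e^{2 x y}]:  4 C^{2} = 36
  [e^{x} e^{2 y}]:  - 3 A B = 6
  [e^{2 x} e^{2 y}]:  3 A^{2} = 12
  [x y e^{2 x y}]:  C^{2} = 9
  [x e^{y} e^{x y}]:  - 4 B C = 12
  [y e^{y} e^{x y}]:  B C = -3
  [x e^{x} e^{y} e^{x y}]:  - 3 A C = -18
  [y e^{x} e^{y} e^{x y}]:  9 A C = 54
  [e^{2 y}]:  - 2 B^{2} = -2
These equations allow (A, B, C) = (-2, 1, -3) or (2, -1, 3).
Impose the point condition(s):
  u(0, 0) = -4  ⟹  A + B + C = -4
Only A = -2, B = 1, C = -3 satisfies everything.
Hence u(x, y) = e^{y} - 3 e^{x y} - 2 e^{x + y}.

Answer: u(x, y) = e^{y} - 3 e^{x y} - 2 e^{x + y}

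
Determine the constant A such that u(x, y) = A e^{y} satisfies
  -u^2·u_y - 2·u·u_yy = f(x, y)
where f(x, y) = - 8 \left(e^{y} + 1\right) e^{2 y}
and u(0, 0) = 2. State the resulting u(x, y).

Substitute the ansatz u = A e^{y} into the left-hand side.
Derivatives of the ansatz:
  u_y = A e^{y}
  u_yy = A e^{y}
Term by term:
  -u^2·u_y = - A^{3} e^{3 y}
  -2·u·u_yy = - 2 A^{2} e^{2 y}
So the left-hand side equals
  - A^{3} e^{3 y} - 2 A^{2} e^{2 y}
This must equal f(x, y) = - 8 \left(e^{y} + 1\right) e^{2 y} identically.
Matching coefficients of the independent functions:
  [e^{2 y}]:  - 2 A^{2} = -8
  [e^{3 y}]:  - A^{3} = -8
Solving: A = 2.
Check against the point condition:
  u(0, 0) = 2  ⟹  A = 2  ✓
Hence u(x, y) = 2 e^{y}.

Answer: u(x, y) = 2 e^{y}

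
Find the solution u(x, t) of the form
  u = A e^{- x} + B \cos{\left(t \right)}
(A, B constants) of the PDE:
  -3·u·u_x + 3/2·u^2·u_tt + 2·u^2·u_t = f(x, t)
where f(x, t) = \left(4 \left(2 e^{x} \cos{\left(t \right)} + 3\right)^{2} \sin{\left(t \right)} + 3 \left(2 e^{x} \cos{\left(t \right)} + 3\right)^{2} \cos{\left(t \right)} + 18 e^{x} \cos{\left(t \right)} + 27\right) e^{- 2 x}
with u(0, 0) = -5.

Substitute the ansatz u = A e^{- x} + B \cos{\left(t \right)} into the left-hand side.
Derivatives of the ansatz:
  u_x = - A e^{- x}
  u_tt = - B \cos{\left(t \right)}
  u_t = - B \sin{\left(t \right)}
Term by term:
  -3·u·u_x = 3 A^{2} e^{- 2 x} + 3 A B e^{- x} \cos{\left(t \right)}
  3/2·u^2·u_tt = - \frac{3 A^{2} B e^{- 2 x} \cos{\left(t \right)}}{2} - 3 A B^{2} e^{- x} \cos^{2}{\left(t \right)} - \frac{3 B^{3} \cos^{3}{\left(t \right)}}{2}
  2·u^2·u_t = - 2 A^{2} B e^{- 2 x} \sin{\left(t \right)} - 4 A B^{2} e^{- x} \sin{\left(t \right)} \cos{\left(t \right)} - 2 B^{3} \sin{\left(t \right)} \cos^{2}{\left(t \right)}
So the left-hand side equals
  - 2 A^{2} B e^{- 2 x} \sin{\left(t \right)} - \frac{3 A^{2} B e^{- 2 x} \cos{\left(t \right)}}{2} + 3 A^{2} e^{- 2 x} - 4 A B^{2} e^{- x} \sin{\left(t \right)} \cos{\left(t \right)} - 3 A B^{2} e^{- x} \cos^{2}{\left(t \right)} + 3 A B e^{- x} \cos{\left(t \right)} - 2 B^{3} \sin{\left(t \right)} \cos^{2}{\left(t \right)} - \frac{3 B^{3} \cos^{3}{\left(t \right)}}{2}
This must equal f(x, t) identically; expanded, f = 16 \sin{\left(t \right)} \cos^{2}{\left(t \right)} + 12 \cos^{3}{\left(t \right)} + 48 e^{- x} \sin{\left(t \right)} \cos{\left(t \right)} + 36 e^{- x} \cos^{2}{\left(t \right)} + 18 e^{- x} \cos{\left(t \right)} + 36 e^{- 2 x} \sin{\left(t \right)} + 27 e^{- 2 x} \cos{\left(t \right)} + 27 e^{- 2 x}.
Matching coefficients of the independent functions:
  [e^{- 2 x} \sin{\left(t \right)}]:  - 2 A^{2} B = 36
  [e^{- 2 x} \cos{\left(t \right)}]:  - \frac{3 A^{2} B}{2} = 27
  [e^{- x} \cos{\left(t \right)}]:  3 A B = 18
  [e^{- x} \cos^{2}{\left(t \right)}]:  - 3 A B^{2} = 36
  [\sin{\left(t \right)} \cos^{2}{\left(t \right)}]:  - 2 B^{3} = 16
  [e^{- x} \sin{\left(t \right)} \cos{\left(t \right)}]:  - 4 A B^{2} = 48
  [e^{- 2 x}]:  3 A^{2} = 27
  [\cos^{3}{\left(t \right)}]:  - \frac{3 B^{3}}{2} = 12
Solving: A = -3, B = -2.
Check against the point condition:
  u(0, 0) = -5  ⟹  A + B = -5  ✓
Hence u(x, t) = - 2 \cos{\left(t \right)} - 3 e^{- x}.

Answer: u(x, t) = - 2 \cos{\left(t \right)} - 3 e^{- x}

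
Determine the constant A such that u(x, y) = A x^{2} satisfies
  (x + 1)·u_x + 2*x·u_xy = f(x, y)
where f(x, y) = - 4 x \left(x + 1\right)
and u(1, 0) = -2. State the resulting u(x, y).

Answer: u(x, y) = - 2 x^{2}

Derivation:
Substitute the ansatz u = A x^{2} into the left-hand side.
Derivatives of the ansatz:
  u_x = 2 A x
  u_xy = 0
Term by term:
  (x + 1)·u_x = 2 A x^{2} + 2 A x
  2*x·u_xy = 0
So the left-hand side equals
  2 A x^{2} + 2 A x
This must equal f(x, y) identically; expanded, f = - 4 x^{2} - 4 x.
Matching coefficients of the independent functions:
  [x, x^{2}]:  2 A = -4
Solving: A = -2.
Check against the point condition:
  u(1, 0) = -2  ⟹  A = -2  ✓
Hence u(x, y) = - 2 x^{2}.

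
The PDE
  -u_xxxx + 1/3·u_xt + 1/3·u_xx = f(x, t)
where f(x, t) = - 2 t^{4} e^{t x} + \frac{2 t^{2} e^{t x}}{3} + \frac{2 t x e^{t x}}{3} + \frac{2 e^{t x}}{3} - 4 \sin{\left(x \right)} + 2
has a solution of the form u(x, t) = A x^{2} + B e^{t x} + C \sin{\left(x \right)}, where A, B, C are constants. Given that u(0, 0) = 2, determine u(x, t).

Substitute the ansatz u = A x^{2} + B e^{t x} + C \sin{\left(x \right)} into the left-hand side.
Derivatives of the ansatz:
  u_xxxx = B t^{4} e^{t x} + C \sin{\left(x \right)}
  u_xt = B t x e^{t x} + B e^{t x}
  u_xx = 2 A + B t^{2} e^{t x} - C \sin{\left(x \right)}
Term by term:
  -u_xxxx = - B t^{4} e^{t x} - C \sin{\left(x \right)}
  1/3·u_xt = \frac{B t x e^{t x}}{3} + \frac{B e^{t x}}{3}
  1/3·u_xx = \frac{2 A}{3} + \frac{B t^{2} e^{t x}}{3} - \frac{C \sin{\left(x \right)}}{3}
So the left-hand side equals
  \frac{2 A}{3} - B t^{4} e^{t x} + \frac{B t^{2} e^{t x}}{3} + \frac{B t x e^{t x}}{3} + \frac{B e^{t x}}{3} - \frac{4 C \sin{\left(x \right)}}{3}
This must equal f(x, t) = - 2 t^{4} e^{t x} + \frac{2 t^{2} e^{t x}}{3} + \frac{2 t x e^{t x}}{3} + \frac{2 e^{t x}}{3} - 4 \sin{\left(x \right)} + 2 identically.
Matching coefficients of the independent functions:
  [constant term]:  \frac{2 A}{3} = 2
  [t^{2} e^{t x}, t x e^{t x}, e^{t x}]:  \frac{B}{3} = \frac{2}{3}
  [t^{4} e^{t x}]:  - B = -2
  [\sin{\left(x \right)}]:  - \frac{4 C}{3} = -4
Solving: A = 3, B = 2, C = 3.
Check against the point condition:
  u(0, 0) = 2  ⟹  B = 2  ✓
Hence u(x, t) = 3 x^{2} + 2 e^{t x} + 3 \sin{\left(x \right)}.

Answer: u(x, t) = 3 x^{2} + 2 e^{t x} + 3 \sin{\left(x \right)}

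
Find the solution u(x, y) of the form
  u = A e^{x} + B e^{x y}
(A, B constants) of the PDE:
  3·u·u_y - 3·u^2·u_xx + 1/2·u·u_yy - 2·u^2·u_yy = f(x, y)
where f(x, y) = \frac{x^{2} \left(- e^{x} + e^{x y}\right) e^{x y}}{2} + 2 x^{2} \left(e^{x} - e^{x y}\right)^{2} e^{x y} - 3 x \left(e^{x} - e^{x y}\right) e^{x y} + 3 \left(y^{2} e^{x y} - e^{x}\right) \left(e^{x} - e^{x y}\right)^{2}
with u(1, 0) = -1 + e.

Substitute the ansatz u = A e^{x} + B e^{x y} into the left-hand side.
Derivatives of the ansatz:
  u_y = B x e^{x y}
  u_xx = A e^{x} + B y^{2} e^{x y}
  u_yy = B x^{2} e^{x y}
Term by term:
  3·u·u_y = 3 A B x e^{x} e^{x y} + 3 B^{2} x e^{2 x y}
  -3·u^2·u_xx = - 3 A^{3} e^{3 x} - 3 A^{2} B y^{2} e^{2 x} e^{x y} - 6 A^{2} B e^{2 x} e^{x y} - 6 A B^{2} y^{2} e^{x} e^{2 x y} - 3 A B^{2} e^{x} e^{2 x y} - 3 B^{3} y^{2} e^{3 x y}
  1/2·u·u_yy = \frac{A B x^{2} e^{x} e^{x y}}{2} + \frac{B^{2} x^{2} e^{2 x y}}{2}
  -2·u^2·u_yy = - 2 A^{2} B x^{2} e^{2 x} e^{x y} - 4 A B^{2} x^{2} e^{x} e^{2 x y} - 2 B^{3} x^{2} e^{3 x y}
So the left-hand side equals
  - 3 A^{3} e^{3 x} - 2 A^{2} B x^{2} e^{2 x} e^{x y} - 3 A^{2} B y^{2} e^{2 x} e^{x y} - 6 A^{2} B e^{2 x} e^{x y} - 4 A B^{2} x^{2} e^{x} e^{2 x y} - 6 A B^{2} y^{2} e^{x} e^{2 x y} - 3 A B^{2} e^{x} e^{2 x y} + \frac{A B x^{2} e^{x} e^{x y}}{2} + 3 A B x e^{x} e^{x y} - 2 B^{3} x^{2} e^{3 x y} - 3 B^{3} y^{2} e^{3 x y} + \frac{B^{2} x^{2} e^{2 x y}}{2} + 3 B^{2} x e^{2 x y}
This must equal f(x, y) identically; expanded, f = 2 x^{2} e^{2 x} e^{x y} - 4 x^{2} e^{x} e^{2 x y} - \frac{x^{2} e^{x} e^{x y}}{2} + 2 x^{2} e^{3 x y} + \frac{x^{2} e^{2 x y}}{2} - 3 x e^{x} e^{x y} + 3 x e^{2 x y} + 3 y^{2} e^{2 x} e^{x y} - 6 y^{2} e^{x} e^{2 x y} + 3 y^{2} e^{3 x y} - 3 e^{3 x} + 6 e^{2 x} e^{x y} - 3 e^{x} e^{2 x y}.
Matching coefficients of the independent functions:
  [x e^{2 x y}]:  3 B^{2} = 3
  [x^{2} e^{2 x y}]:  \frac{B^{2}}{2} = \frac{1}{2}
  [x^{2} e^{3 x y}]:  - 2 B^{3} = 2
  [y^{2} e^{3 x y}]:  - 3 B^{3} = 3
  [e^{x} e^{2 x y}]:  - 3 A B^{2} = -3
  [e^{2 x} e^{x y}]:  - 6 A^{2} B = 6
  [x e^{x} e^{x y}]:  3 A B = -3
  [x^{2} e^{x} e^{x y}]:  \frac{A B}{2} = - \frac{1}{2}
  [x^{2} e^{x} e^{2 x y}]:  - 4 A B^{2} = -4
  [x^{2} e^{2 x} e^{x y}]:  - 2 A^{2} B = 2
  [y^{2} e^{x} e^{2 x y}]:  - 6 A B^{2} = -6
  [y^{2} e^{2 x} e^{x y}]:  - 3 A^{2} B = 3
  [e^{3 x}]:  - 3 A^{3} = -3
Solving: A = 1, B = -1.
Check against the point condition:
  u(1, 0) = -1 + e  ⟹  e A + B = -1 + e  ✓
Hence u(x, y) = e^{x} - e^{x y}.

Answer: u(x, y) = e^{x} - e^{x y}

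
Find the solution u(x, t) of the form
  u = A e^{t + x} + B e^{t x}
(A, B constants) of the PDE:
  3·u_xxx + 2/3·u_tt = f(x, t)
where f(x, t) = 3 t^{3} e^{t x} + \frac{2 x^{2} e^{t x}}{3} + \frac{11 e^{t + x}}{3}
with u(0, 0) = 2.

Substitute the ansatz u = A e^{t + x} + B e^{t x} into the left-hand side.
Derivatives of the ansatz:
  u_xxx = A e^{t} e^{x} + B t^{3} e^{t x}
  u_tt = A e^{t} e^{x} + B x^{2} e^{t x}
Term by term:
  3·u_xxx = 3 A e^{t} e^{x} + 3 B t^{3} e^{t x}
  2/3·u_tt = \frac{2 A e^{t} e^{x}}{3} + \frac{2 B x^{2} e^{t x}}{3}
So the left-hand side equals
  \frac{11 A e^{t} e^{x}}{3} + 3 B t^{3} e^{t x} + \frac{2 B x^{2} e^{t x}}{3}
This must equal f(x, t) identically; expanded, f = 3 t^{3} e^{t x} + \frac{2 x^{2} e^{t x}}{3} + \frac{11 e^{t} e^{x}}{3}.
Matching coefficients of the independent functions:
  [t^{3} e^{t x}]:  3 B = 3
  [x^{2} e^{t x}]:  \frac{2 B}{3} = \frac{2}{3}
  [e^{t} e^{x}]:  \frac{11 A}{3} = \frac{11}{3}
Solving: A = 1, B = 1.
Check against the point condition:
  u(0, 0) = 2  ⟹  A + B = 2  ✓
Hence u(x, t) = e^{t x} + e^{t + x}.

Answer: u(x, t) = e^{t x} + e^{t + x}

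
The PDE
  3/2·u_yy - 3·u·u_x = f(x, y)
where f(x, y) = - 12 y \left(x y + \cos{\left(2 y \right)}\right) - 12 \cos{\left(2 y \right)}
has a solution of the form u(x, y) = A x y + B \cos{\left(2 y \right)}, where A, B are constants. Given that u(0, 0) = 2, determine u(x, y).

Substitute the ansatz u = A x y + B \cos{\left(2 y \right)} into the left-hand side.
Derivatives of the ansatz:
  u_yy = - 4 B \cos{\left(2 y \right)}
  u_x = A y
Term by term:
  3/2·u_yy = - 6 B \cos{\left(2 y \right)}
  -3·u·u_x = - 3 A^{2} x y^{2} - 3 A B y \cos{\left(2 y \right)}
So the left-hand side equals
  - 3 A^{2} x y^{2} - 3 A B y \cos{\left(2 y \right)} - 6 B \cos{\left(2 y \right)}
This must equal f(x, y) identically; expanded, f = - 12 x y^{2} - 12 y \cos{\left(2 y \right)} - 12 \cos{\left(2 y \right)}.
Matching coefficients of the independent functions:
  [x y^{2}]:  - 3 A^{2} = -12
  [y \cos{\left(2 y \right)}]:  - 3 A B = -12
  [\cos{\left(2 y \right)}]:  - 6 B = -12
Solving: A = 2, B = 2.
Check against the point condition:
  u(0, 0) = 2  ⟹  B = 2  ✓
Hence u(x, y) = 2 x y + 2 \cos{\left(2 y \right)}.

Answer: u(x, y) = 2 x y + 2 \cos{\left(2 y \right)}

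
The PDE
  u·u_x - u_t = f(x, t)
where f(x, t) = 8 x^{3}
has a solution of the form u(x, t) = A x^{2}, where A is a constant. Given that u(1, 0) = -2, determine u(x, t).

Substitute the ansatz u = A x^{2} into the left-hand side.
Derivatives of the ansatz:
  u_x = 2 A x
  u_t = 0
Term by term:
  u·u_x = 2 A^{2} x^{3}
  -u_t = 0
So the left-hand side equals
  2 A^{2} x^{3}
This must equal f(x, t) = 8 x^{3} identically.
Matching coefficients of the independent functions:
  [x^{3}]:  2 A^{2} = 8
These equations allow (A) = (-2) or (2).
Impose the point condition(s):
  u(1, 0) = -2  ⟹  A = -2
Only A = -2 satisfies everything.
Hence u(x, t) = - 2 x^{2}.

Answer: u(x, t) = - 2 x^{2}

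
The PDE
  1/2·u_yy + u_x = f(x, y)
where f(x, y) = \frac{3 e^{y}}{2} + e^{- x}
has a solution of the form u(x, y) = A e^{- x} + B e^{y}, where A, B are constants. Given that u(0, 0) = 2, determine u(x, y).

Substitute the ansatz u = A e^{- x} + B e^{y} into the left-hand side.
Derivatives of the ansatz:
  u_yy = B e^{y}
  u_x = - A e^{- x}
Term by term:
  1/2·u_yy = \frac{B e^{y}}{2}
  u_x = - A e^{- x}
So the left-hand side equals
  - A e^{- x} + \frac{B e^{y}}{2}
This must equal f(x, y) = \frac{3 e^{y}}{2} + e^{- x} identically.
Matching coefficients of the independent functions:
  [e^{- x}]:  - A = 1
  [e^{y}]:  \frac{B}{2} = \frac{3}{2}
Solving: A = -1, B = 3.
Check against the point condition:
  u(0, 0) = 2  ⟹  A + B = 2  ✓
Hence u(x, y) = 3 e^{y} - e^{- x}.

Answer: u(x, y) = 3 e^{y} - e^{- x}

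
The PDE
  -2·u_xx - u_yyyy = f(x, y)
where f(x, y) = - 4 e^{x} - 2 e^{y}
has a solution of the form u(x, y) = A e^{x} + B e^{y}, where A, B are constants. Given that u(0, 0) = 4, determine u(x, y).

Answer: u(x, y) = 2 e^{x} + 2 e^{y}

Derivation:
Substitute the ansatz u = A e^{x} + B e^{y} into the left-hand side.
Derivatives of the ansatz:
  u_xx = A e^{x}
  u_yyyy = B e^{y}
Term by term:
  -2·u_xx = - 2 A e^{x}
  -u_yyyy = - B e^{y}
So the left-hand side equals
  - 2 A e^{x} - B e^{y}
This must equal f(x, y) = - 4 e^{x} - 2 e^{y} identically.
Matching coefficients of the independent functions:
  [e^{x}]:  - 2 A = -4
  [e^{y}]:  - B = -2
Solving: A = 2, B = 2.
Check against the point condition:
  u(0, 0) = 4  ⟹  A + B = 4  ✓
Hence u(x, y) = 2 e^{x} + 2 e^{y}.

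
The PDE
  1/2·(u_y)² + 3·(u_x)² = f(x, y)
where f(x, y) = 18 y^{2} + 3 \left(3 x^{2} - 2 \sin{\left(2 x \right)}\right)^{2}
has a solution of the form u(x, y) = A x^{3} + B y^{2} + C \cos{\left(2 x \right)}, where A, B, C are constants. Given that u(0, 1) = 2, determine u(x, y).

Substitute the ansatz u = A x^{3} + B y^{2} + C \cos{\left(2 x \right)} into the left-hand side.
Derivatives of the ansatz:
  u_y = 2 B y
  u_x = 3 A x^{2} - 2 C \sin{\left(2 x \right)}
Term by term:
  1/2·(u_y)² = 2 B^{2} y^{2}
  3·(u_x)² = 27 A^{2} x^{4} - 36 A C x^{2} \sin{\left(2 x \right)} + 12 C^{2} \sin^{2}{\left(2 x \right)}
So the left-hand side equals
  27 A^{2} x^{4} - 36 A C x^{2} \sin{\left(2 x \right)} + 2 B^{2} y^{2} + 12 C^{2} \sin^{2}{\left(2 x \right)}
This must equal f(x, y) identically; expanded, f = 27 x^{4} - 36 x^{2} \sin{\left(2 x \right)} + 18 y^{2} + 12 \sin^{2}{\left(2 x \right)}.
Matching coefficients of the independent functions:
  [x^{4}]:  27 A^{2} = 27
  [y^{2}]:  2 B^{2} = 18
  [x^{2} \sin{\left(2 x \right)}]:  - 36 A C = -36
  [\sin^{2}{\left(2 x \right)}]:  12 C^{2} = 12
These equations allow (A, B, C) = (-1, -3, -1) or (-1, 3, -1) or (1, -3, 1) or (1, 3, 1).
Impose the point condition(s):
  u(0, 1) = 2  ⟹  B + C = 2
Only A = -1, B = 3, C = -1 satisfies everything.
Hence u(x, y) = - x^{3} + 3 y^{2} - \cos{\left(2 x \right)}.

Answer: u(x, y) = - x^{3} + 3 y^{2} - \cos{\left(2 x \right)}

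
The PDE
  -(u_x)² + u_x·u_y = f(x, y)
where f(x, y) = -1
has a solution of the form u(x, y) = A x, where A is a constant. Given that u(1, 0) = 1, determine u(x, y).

Substitute the ansatz u = A x into the left-hand side.
Derivatives of the ansatz:
  u_x = A
  u_y = 0
Term by term:
  -(u_x)² = - A^{2}
  u_x·u_y = 0
So the left-hand side equals
  - A^{2}
This must equal f(x, y) = -1 identically.
Matching coefficients of the independent functions:
  [constant term]:  - A^{2} = -1
These equations allow (A) = (-1) or (1).
Impose the point condition(s):
  u(1, 0) = 1  ⟹  A = 1
Only A = 1 satisfies everything.
Hence u(x, y) = x.

Answer: u(x, y) = x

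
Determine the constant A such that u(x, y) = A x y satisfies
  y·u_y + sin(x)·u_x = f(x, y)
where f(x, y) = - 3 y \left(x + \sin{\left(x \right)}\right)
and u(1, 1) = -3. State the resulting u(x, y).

Answer: u(x, y) = - 3 x y

Derivation:
Substitute the ansatz u = A x y into the left-hand side.
Derivatives of the ansatz:
  u_y = A x
  u_x = A y
Term by term:
  y·u_y = A x y
  sin(x)·u_x = A y \sin{\left(x \right)}
So the left-hand side equals
  A x y + A y \sin{\left(x \right)}
This must equal f(x, y) identically; expanded, f = - 3 x y - 3 y \sin{\left(x \right)}.
Matching coefficients of the independent functions:
  [x y, y \sin{\left(x \right)}]:  A = -3
Solving: A = -3.
Check against the point condition:
  u(1, 1) = -3  ⟹  A = -3  ✓
Hence u(x, y) = - 3 x y.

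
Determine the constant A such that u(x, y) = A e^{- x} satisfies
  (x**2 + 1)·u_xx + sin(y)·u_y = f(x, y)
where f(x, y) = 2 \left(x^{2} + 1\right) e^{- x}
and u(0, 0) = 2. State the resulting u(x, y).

Answer: u(x, y) = 2 e^{- x}

Derivation:
Substitute the ansatz u = A e^{- x} into the left-hand side.
Derivatives of the ansatz:
  u_xx = A e^{- x}
  u_y = 0
Term by term:
  (x**2 + 1)·u_xx = A x^{2} e^{- x} + A e^{- x}
  sin(y)·u_y = 0
So the left-hand side equals
  A x^{2} e^{- x} + A e^{- x}
This must equal f(x, y) identically; expanded, f = 2 x^{2} e^{- x} + 2 e^{- x}.
Matching coefficients of the independent functions:
  [x^{2} e^{- x}, e^{- x}]:  A = 2
Solving: A = 2.
Check against the point condition:
  u(0, 0) = 2  ⟹  A = 2  ✓
Hence u(x, y) = 2 e^{- x}.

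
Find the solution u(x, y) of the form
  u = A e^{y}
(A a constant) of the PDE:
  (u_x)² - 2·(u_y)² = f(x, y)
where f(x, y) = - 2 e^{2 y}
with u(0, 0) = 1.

Substitute the ansatz u = A e^{y} into the left-hand side.
Derivatives of the ansatz:
  u_x = 0
  u_y = A e^{y}
Term by term:
  (u_x)² = 0
  -2·(u_y)² = - 2 A^{2} e^{2 y}
So the left-hand side equals
  - 2 A^{2} e^{2 y}
This must equal f(x, y) = - 2 e^{2 y} identically.
Matching coefficients of the independent functions:
  [e^{2 y}]:  - 2 A^{2} = -2
These equations allow (A) = (-1) or (1).
Impose the point condition(s):
  u(0, 0) = 1  ⟹  A = 1
Only A = 1 satisfies everything.
Hence u(x, y) = e^{y}.

Answer: u(x, y) = e^{y}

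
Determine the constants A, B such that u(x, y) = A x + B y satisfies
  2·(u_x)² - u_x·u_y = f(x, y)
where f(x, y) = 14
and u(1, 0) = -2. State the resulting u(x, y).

Substitute the ansatz u = A x + B y into the left-hand side.
Derivatives of the ansatz:
  u_x = A
  u_y = B
Term by term:
  2·(u_x)² = 2 A^{2}
  -u_x·u_y = - A B
So the left-hand side equals
  2 A^{2} - A B
This must equal f(x, y) = 14 identically.
Matching coefficients of the independent functions:
  [constant term]:  2 A^{2} - A B = 14
These equations do not fix every constant; impose the point condition(s):
  u(1, 0) = -2  ⟹  A = -2
Solving the combined system: A = -2, B = 3.
Hence u(x, y) = - 2 x + 3 y.

Answer: u(x, y) = - 2 x + 3 y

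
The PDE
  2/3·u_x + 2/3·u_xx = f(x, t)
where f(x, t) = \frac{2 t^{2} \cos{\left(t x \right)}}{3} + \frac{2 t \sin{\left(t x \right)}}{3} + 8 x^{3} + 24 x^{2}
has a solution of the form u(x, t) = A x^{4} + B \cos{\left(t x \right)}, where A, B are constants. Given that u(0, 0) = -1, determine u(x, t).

Substitute the ansatz u = A x^{4} + B \cos{\left(t x \right)} into the left-hand side.
Derivatives of the ansatz:
  u_x = 4 A x^{3} - B t \sin{\left(t x \right)}
  u_xx = 12 A x^{2} - B t^{2} \cos{\left(t x \right)}
Term by term:
  2/3·u_x = \frac{8 A x^{3}}{3} - \frac{2 B t \sin{\left(t x \right)}}{3}
  2/3·u_xx = 8 A x^{2} - \frac{2 B t^{2} \cos{\left(t x \right)}}{3}
So the left-hand side equals
  \frac{8 A x^{3}}{3} + 8 A x^{2} - \frac{2 B t^{2} \cos{\left(t x \right)}}{3} - \frac{2 B t \sin{\left(t x \right)}}{3}
This must equal f(x, t) = \frac{2 t^{2} \cos{\left(t x \right)}}{3} + \frac{2 t \sin{\left(t x \right)}}{3} + 8 x^{3} + 24 x^{2} identically.
Matching coefficients of the independent functions:
  [x^{2}]:  8 A = 24
  [x^{3}]:  \frac{8 A}{3} = 8
  [t \sin{\left(t x \right)}, t^{2} \cos{\left(t x \right)}]:  - \frac{2 B}{3} = \frac{2}{3}
Solving: A = 3, B = -1.
Check against the point condition:
  u(0, 0) = -1  ⟹  B = -1  ✓
Hence u(x, t) = 3 x^{4} - \cos{\left(t x \right)}.

Answer: u(x, t) = 3 x^{4} - \cos{\left(t x \right)}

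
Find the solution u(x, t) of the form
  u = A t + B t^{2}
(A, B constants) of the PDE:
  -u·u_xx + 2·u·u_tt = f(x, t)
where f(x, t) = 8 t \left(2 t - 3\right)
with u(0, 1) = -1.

Substitute the ansatz u = A t + B t^{2} into the left-hand side.
Derivatives of the ansatz:
  u_xx = 0
  u_tt = 2 B
Term by term:
  -u·u_xx = 0
  2·u·u_tt = 4 A B t + 4 B^{2} t^{2}
So the left-hand side equals
  4 A B t + 4 B^{2} t^{2}
This must equal f(x, t) identically; expanded, f = 16 t^{2} - 24 t.
Matching coefficients of the independent functions:
  [t]:  4 A B = -24
  [t^{2}]:  4 B^{2} = 16
These equations allow (A, B) = (-3, 2) or (3, -2).
Impose the point condition(s):
  u(0, 1) = -1  ⟹  A + B = -1
Only A = -3, B = 2 satisfies everything.
Hence u(x, t) = 2 t^{2} - 3 t.

Answer: u(x, t) = 2 t^{2} - 3 t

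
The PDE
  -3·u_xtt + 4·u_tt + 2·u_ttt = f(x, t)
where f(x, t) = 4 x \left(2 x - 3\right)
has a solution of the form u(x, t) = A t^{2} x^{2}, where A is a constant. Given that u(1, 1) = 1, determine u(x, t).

Answer: u(x, t) = t^{2} x^{2}

Derivation:
Substitute the ansatz u = A t^{2} x^{2} into the left-hand side.
Derivatives of the ansatz:
  u_xtt = 4 A x
  u_tt = 2 A x^{2}
  u_ttt = 0
Term by term:
  -3·u_xtt = - 12 A x
  4·u_tt = 8 A x^{2}
  2·u_ttt = 0
So the left-hand side equals
  8 A x^{2} - 12 A x
This must equal f(x, t) = 4 x \left(2 x - 3\right) identically.
Matching coefficients of the independent functions:
  [x]:  - 12 A = -12
  [x^{2}]:  8 A = 8
Solving: A = 1.
Check against the point condition:
  u(1, 1) = 1  ⟹  A = 1  ✓
Hence u(x, t) = t^{2} x^{2}.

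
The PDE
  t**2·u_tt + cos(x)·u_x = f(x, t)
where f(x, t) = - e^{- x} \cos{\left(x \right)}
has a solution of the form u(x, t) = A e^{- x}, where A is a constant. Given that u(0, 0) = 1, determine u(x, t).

Substitute the ansatz u = A e^{- x} into the left-hand side.
Derivatives of the ansatz:
  u_tt = 0
  u_x = - A e^{- x}
Term by term:
  t**2·u_tt = 0
  cos(x)·u_x = - A e^{- x} \cos{\left(x \right)}
So the left-hand side equals
  - A e^{- x} \cos{\left(x \right)}
This must equal f(x, t) = - e^{- x} \cos{\left(x \right)} identically.
Matching coefficients of the independent functions:
  [e^{- x} \cos{\left(x \right)}]:  - A = -1
Solving: A = 1.
Check against the point condition:
  u(0, 0) = 1  ⟹  A = 1  ✓
Hence u(x, t) = e^{- x}.

Answer: u(x, t) = e^{- x}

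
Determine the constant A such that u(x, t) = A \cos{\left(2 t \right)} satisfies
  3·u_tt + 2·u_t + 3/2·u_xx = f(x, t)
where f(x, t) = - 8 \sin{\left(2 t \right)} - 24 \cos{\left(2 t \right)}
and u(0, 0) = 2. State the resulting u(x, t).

Substitute the ansatz u = A \cos{\left(2 t \right)} into the left-hand side.
Derivatives of the ansatz:
  u_tt = - 4 A \cos{\left(2 t \right)}
  u_t = - 2 A \sin{\left(2 t \right)}
  u_xx = 0
Term by term:
  3·u_tt = - 12 A \cos{\left(2 t \right)}
  2·u_t = - 4 A \sin{\left(2 t \right)}
  3/2·u_xx = 0
So the left-hand side equals
  - 4 A \sin{\left(2 t \right)} - 12 A \cos{\left(2 t \right)}
This must equal f(x, t) = - 8 \sin{\left(2 t \right)} - 24 \cos{\left(2 t \right)} identically.
Matching coefficients of the independent functions:
  [\sin{\left(2 t \right)}]:  - 4 A = -8
  [\cos{\left(2 t \right)}]:  - 12 A = -24
Solving: A = 2.
Check against the point condition:
  u(0, 0) = 2  ⟹  A = 2  ✓
Hence u(x, t) = 2 \cos{\left(2 t \right)}.

Answer: u(x, t) = 2 \cos{\left(2 t \right)}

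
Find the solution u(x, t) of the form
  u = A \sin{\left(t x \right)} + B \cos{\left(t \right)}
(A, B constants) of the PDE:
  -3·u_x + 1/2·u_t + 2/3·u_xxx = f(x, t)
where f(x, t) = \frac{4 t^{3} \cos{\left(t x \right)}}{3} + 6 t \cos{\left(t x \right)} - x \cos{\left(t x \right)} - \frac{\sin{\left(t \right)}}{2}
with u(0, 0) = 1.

Substitute the ansatz u = A \sin{\left(t x \right)} + B \cos{\left(t \right)} into the left-hand side.
Derivatives of the ansatz:
  u_x = A t \cos{\left(t x \right)}
  u_t = A x \cos{\left(t x \right)} - B \sin{\left(t \right)}
  u_xxx = - A t^{3} \cos{\left(t x \right)}
Term by term:
  -3·u_x = - 3 A t \cos{\left(t x \right)}
  1/2·u_t = \frac{A x \cos{\left(t x \right)}}{2} - \frac{B \sin{\left(t \right)}}{2}
  2/3·u_xxx = - \frac{2 A t^{3} \cos{\left(t x \right)}}{3}
So the left-hand side equals
  - \frac{2 A t^{3} \cos{\left(t x \right)}}{3} - 3 A t \cos{\left(t x \right)} + \frac{A x \cos{\left(t x \right)}}{2} - \frac{B \sin{\left(t \right)}}{2}
This must equal f(x, t) = \frac{4 t^{3} \cos{\left(t x \right)}}{3} + 6 t \cos{\left(t x \right)} - x \cos{\left(t x \right)} - \frac{\sin{\left(t \right)}}{2} identically.
Matching coefficients of the independent functions:
  [t \cos{\left(t x \right)}]:  - 3 A = 6
  [t^{3} \cos{\left(t x \right)}]:  - \frac{2 A}{3} = \frac{4}{3}
  [x \cos{\left(t x \right)}]:  \frac{A}{2} = -1
  [\sin{\left(t \right)}]:  - \frac{B}{2} = - \frac{1}{2}
Solving: A = -2, B = 1.
Check against the point condition:
  u(0, 0) = 1  ⟹  B = 1  ✓
Hence u(x, t) = - 2 \sin{\left(t x \right)} + \cos{\left(t \right)}.

Answer: u(x, t) = - 2 \sin{\left(t x \right)} + \cos{\left(t \right)}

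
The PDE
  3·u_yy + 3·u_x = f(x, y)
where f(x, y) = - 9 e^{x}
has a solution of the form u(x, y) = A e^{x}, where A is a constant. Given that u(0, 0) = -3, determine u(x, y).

Substitute the ansatz u = A e^{x} into the left-hand side.
Derivatives of the ansatz:
  u_yy = 0
  u_x = A e^{x}
Term by term:
  3·u_yy = 0
  3·u_x = 3 A e^{x}
So the left-hand side equals
  3 A e^{x}
This must equal f(x, y) = - 9 e^{x} identically.
Matching coefficients of the independent functions:
  [e^{x}]:  3 A = -9
Solving: A = -3.
Check against the point condition:
  u(0, 0) = -3  ⟹  A = -3  ✓
Hence u(x, y) = - 3 e^{x}.

Answer: u(x, y) = - 3 e^{x}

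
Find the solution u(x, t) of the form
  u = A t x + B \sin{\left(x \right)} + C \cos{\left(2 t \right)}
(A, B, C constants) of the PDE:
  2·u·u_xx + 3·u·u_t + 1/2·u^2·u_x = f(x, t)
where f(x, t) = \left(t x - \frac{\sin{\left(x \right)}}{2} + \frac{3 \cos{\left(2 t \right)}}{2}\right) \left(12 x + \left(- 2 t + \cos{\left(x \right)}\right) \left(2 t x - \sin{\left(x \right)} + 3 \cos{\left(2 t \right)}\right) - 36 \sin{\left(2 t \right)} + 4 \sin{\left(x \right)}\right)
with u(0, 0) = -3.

Answer: u(x, t) = - 2 t x + \sin{\left(x \right)} - 3 \cos{\left(2 t \right)}

Derivation:
Substitute the ansatz u = A t x + B \sin{\left(x \right)} + C \cos{\left(2 t \right)} into the left-hand side.
Derivatives of the ansatz:
  u_xx = - B \sin{\left(x \right)}
  u_t = A x - 2 C \sin{\left(2 t \right)}
  u_x = A t + B \cos{\left(x \right)}
Term by term:
  2·u·u_xx = - 2 A B t x \sin{\left(x \right)} - 2 B^{2} \sin^{2}{\left(x \right)} - 2 B C \sin{\left(x \right)} \cos{\left(2 t \right)}
  3·u·u_t = 3 A^{2} t x^{2} + 3 A B x \sin{\left(x \right)} - 6 A C t x \sin{\left(2 t \right)} + 3 A C x \cos{\left(2 t \right)} - 6 B C \sin{\left(2 t \right)} \sin{\left(x \right)} - 6 C^{2} \sin{\left(2 t \right)} \cos{\left(2 t \right)}
  1/2·u^2·u_x = \frac{A^{3} t^{3} x^{2}}{2} + \frac{A^{2} B t^{2} x^{2} \cos{\left(x \right)}}{2} + A^{2} B t^{2} x \sin{\left(x \right)} + A^{2} C t^{2} x \cos{\left(2 t \right)} + A B^{2} t x \sin{\left(x \right)} \cos{\left(x \right)} + \frac{A B^{2} t \sin^{2}{\left(x \right)}}{2} + A B C t x \cos{\left(2 t \right)} \cos{\left(x \right)} + A B C t \sin{\left(x \right)} \cos{\left(2 t \right)} + \frac{A C^{2} t \cos^{2}{\left(2 t \right)}}{2} + \frac{B^{3} \sin^{2}{\left(x \right)} \cos{\left(x \right)}}{2} + B^{2} C \sin{\left(x \right)} \cos{\left(2 t \right)} \cos{\left(x \right)} + \frac{B C^{2} \cos^{2}{\left(2 t \right)} \cos{\left(x \right)}}{2}
So the left-hand side equals
  \frac{A^{3} t^{3} x^{2}}{2} + \frac{A^{2} B t^{2} x^{2} \cos{\left(x \right)}}{2} + A^{2} B t^{2} x \sin{\left(x \right)} + A^{2} C t^{2} x \cos{\left(2 t \right)} + 3 A^{2} t x^{2} + A B^{2} t x \sin{\left(x \right)} \cos{\left(x \right)} + \frac{A B^{2} t \sin^{2}{\left(x \right)}}{2} + A B C t x \cos{\left(2 t \right)} \cos{\left(x \right)} + A B C t \sin{\left(x \right)} \cos{\left(2 t \right)} - 2 A B t x \sin{\left(x \right)} + 3 A B x \sin{\left(x \right)} + \frac{A C^{2} t \cos^{2}{\left(2 t \right)}}{2} - 6 A C t x \sin{\left(2 t \right)} + 3 A C x \cos{\left(2 t \right)} + \frac{B^{3} \sin^{2}{\left(x \right)} \cos{\left(x \right)}}{2} + B^{2} C \sin{\left(x \right)} \cos{\left(2 t \right)} \cos{\left(x \right)} - 2 B^{2} \sin^{2}{\left(x \right)} + \frac{B C^{2} \cos^{2}{\left(2 t \right)} \cos{\left(x \right)}}{2} - 6 B C \sin{\left(2 t \right)} \sin{\left(x \right)} - 2 B C \sin{\left(x \right)} \cos{\left(2 t \right)} - 6 C^{2} \sin{\left(2 t \right)} \cos{\left(2 t \right)}
This must equal f(x, t) identically; expanded, f = - 4 t^{3} x^{2} + 2 t^{2} x^{2} \cos{\left(x \right)} + 4 t^{2} x \sin{\left(x \right)} - 12 t^{2} x \cos{\left(2 t \right)} + 12 t x^{2} - 36 t x \sin{\left(2 t \right)} - 2 t x \sin{\left(x \right)} \cos{\left(x \right)} + 4 t x \sin{\left(x \right)} + 6 t x \cos{\left(2 t \right)} \cos{\left(x \right)} - t \sin^{2}{\left(x \right)} + 6 t \sin{\left(x \right)} \cos{\left(2 t \right)} - 9 t \cos^{2}{\left(2 t \right)} - 6 x \sin{\left(x \right)} + 18 x \cos{\left(2 t \right)} + 18 \sin{\left(2 t \right)} \sin{\left(x \right)} - 54 \sin{\left(2 t \right)} \cos{\left(2 t \right)} + \frac{\sin^{2}{\left(x \right)} \cos{\left(x \right)}}{2} - 2 \sin^{2}{\left(x \right)} - 3 \sin{\left(x \right)} \cos{\left(2 t \right)} \cos{\left(x \right)} + 6 \sin{\left(x \right)} \cos{\left(2 t \right)} + \frac{9 \cos^{2}{\left(2 t \right)} \cos{\left(x \right)}}{2}.
Matching coefficients of the independent functions:
(each divided by its leading coefficient; functions giving the same equation are listed together)
  [t x^{2}]:  A^{2} - 4 = 0
  [t \sin^{2}{\left(x \right)}, t x \sin{\left(x \right)} \cos{\left(x \right)}]:  A B^{2} + 2 = 0
  [t \cos^{2}{\left(2 t \right)}]:  A C^{2} + 18 = 0
  [t^{3} x^{2}]:  A^{3} + 8 = 0
  [x \sin{\left(x \right)}, t x \sin{\left(x \right)}]:  A B + 2 = 0
  [x \cos{\left(2 t \right)}, t x \sin{\left(2 t \right)}]:  A C - 6 = 0
  [\sin{\left(2 t \right)} \sin{\left(x \right)}, \sin{\left(x \right)} \cos{\left(2 t \right)}]:  B C + 3 = 0
  [\sin{\left(2 t \right)} \cos{\left(2 t \right)}]:  C^{2} - 9 = 0
  [\sin^{2}{\left(x \right)} \cos{\left(x \right)}]:  B^{3} - 1 = 0
  [\cos^{2}{\left(2 t \right)} \cos{\left(x \right)}]:  B C^{2} - 9 = 0
  [t \sin{\left(x \right)} \cos{\left(2 t \right)}, t x \cos{\left(2 t \right)} \cos{\left(x \right)}]:  A B C - 6 = 0
  [t^{2} x \sin{\left(x \right)}, t^{2} x^{2} \cos{\left(x \right)}]:  A^{2} B - 4 = 0
  [t^{2} x \cos{\left(2 t \right)}]:  A^{2} C + 12 = 0
  [\sin{\left(x \right)} \cos{\left(2 t \right)} \cos{\left(x \right)}]:  B^{2} C + 3 = 0
  [\sin^{2}{\left(x \right)}]:  B^{2} - 1 = 0
Solving: A = -2, B = 1, C = -3.
Check against the point condition:
  u(0, 0) = -3  ⟹  C = -3  ✓
Hence u(x, t) = - 2 t x + \sin{\left(x \right)} - 3 \cos{\left(2 t \right)}.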